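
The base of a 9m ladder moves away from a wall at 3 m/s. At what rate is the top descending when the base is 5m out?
15√14/28 ≈ 2.004 m/s

x² + y² = 9²
2x·dx/dt + 2y·dy/dt = 0
dy/dt = -x/y · dx/dt = -5/(2√14) · 3 = -15√14/28 m/s
The top is descending at 15√14/28 ≈ 2.004 m/s.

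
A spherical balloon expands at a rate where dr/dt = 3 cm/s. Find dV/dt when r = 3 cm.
108π cm³/s

V = (4/3)πr³
dV/dt = dV/dr · dr/dt = 4πr² · 3
At r = 3: dV/dt = 108π cm³/s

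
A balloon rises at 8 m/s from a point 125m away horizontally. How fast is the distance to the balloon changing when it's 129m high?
516√32266/16133 ≈ 5.745 m/s

z² = 125² + y²
z = √(125² + 129²) = √32266
dz/dt = y/z · dy/dt = 129/√32266 · 8 = 516√32266/16133 ≈ 5.745 m/s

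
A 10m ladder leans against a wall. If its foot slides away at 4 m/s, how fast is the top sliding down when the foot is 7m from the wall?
28√51/51 ≈ 3.921 m/s

x² + y² = 10²
2x·dx/dt + 2y·dy/dt = 0
dy/dt = -x/y · dx/dt = -7/√51 · 4 = -28√51/51 m/s
The top is descending at 28√51/51 ≈ 3.921 m/s.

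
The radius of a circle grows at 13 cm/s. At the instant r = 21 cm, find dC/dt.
26π cm/s

C = 2πr
dC/dt = 2π · dr/dt = 2π · 13 = 26π cm/s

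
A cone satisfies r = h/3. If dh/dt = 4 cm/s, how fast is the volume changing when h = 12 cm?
64π cm³/s

V = (1/3)π(h/3)²h = πh³/27
dV/dt = πh²/9 · 4
At h = 12: dV/dt = 64π cm³/s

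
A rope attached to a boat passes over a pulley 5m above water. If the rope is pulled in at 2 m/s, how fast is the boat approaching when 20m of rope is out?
8√15/15 ≈ 2.066 m/s

rope² = x² + 5²
x = √(20² - 5²) = 5√15
dx/dt = (rope/x) · d(rope)/dt = (20/(5√15)) · (-2) = -8√15/15 m/s
The boat approaches at 8√15/15 ≈ 2.066 m/s.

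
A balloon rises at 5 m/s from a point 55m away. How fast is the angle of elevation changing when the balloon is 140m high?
0.012155 rad/s

tan(θ) = y/55
sec²(θ) · dθ/dt = (1/55) · dy/dt
dθ/dt = cos²(θ)/55 · 5 = 55/(55² + 140²) · 5
dθ/dt = 0.012155 rad/s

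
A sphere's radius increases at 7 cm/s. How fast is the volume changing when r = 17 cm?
8092π cm³/s

V = (4/3)πr³
dV/dt = dV/dr · dr/dt = 4πr² · 7
At r = 17: dV/dt = 8092π cm³/s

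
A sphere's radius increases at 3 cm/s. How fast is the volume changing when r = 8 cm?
768π cm³/s

V = (4/3)πr³
dV/dt = dV/dr · dr/dt = 4πr² · 3
At r = 8: dV/dt = 768π cm³/s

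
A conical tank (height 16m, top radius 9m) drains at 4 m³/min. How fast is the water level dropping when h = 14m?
256/(3969π) ≈ 0.02053 m/min

r/h = 9/16, so r = (9/16)h
V = (1/3)πr²h = (1/3)π((9/16)h)²h = (27/256)πh³
dV/dh = (81/256)πh²
dh/dt = (dV/dt)/(dV/dh) = -4/((81/256)π·14²) = -256/(3969π) m/min
The level is dropping at 256/(3969π) ≈ 0.02053 m/min.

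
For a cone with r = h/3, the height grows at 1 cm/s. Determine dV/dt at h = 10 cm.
100π/9 cm³/s

V = (1/3)π(h/3)²h = πh³/27
dV/dt = πh²/9 · 1
At h = 10: dV/dt = 100π/9 cm³/s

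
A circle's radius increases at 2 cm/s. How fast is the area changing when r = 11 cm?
44π cm²/s

A = πr²
dA/dt = 2πr · dr/dt = 2π(11)(2) = 44π cm²/s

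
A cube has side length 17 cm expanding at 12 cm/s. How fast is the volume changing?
10404 cm³/s

V = s³
dV/dt = 3s² · ds/dt = 3·17²·12 = 10404 cm³/s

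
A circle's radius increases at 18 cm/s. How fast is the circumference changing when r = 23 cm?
36π cm/s

C = 2πr
dC/dt = 2π · dr/dt = 2π · 18 = 36π cm/s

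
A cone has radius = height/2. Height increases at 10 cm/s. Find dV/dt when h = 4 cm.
40π cm³/s

V = (1/3)π(h/2)²h = πh³/12
dV/dt = πh²/4 · 10
At h = 4: dV/dt = 40π cm³/s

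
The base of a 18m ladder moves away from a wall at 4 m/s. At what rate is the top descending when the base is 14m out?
7√2/2 ≈ 4.95 m/s

x² + y² = 18²
2x·dx/dt + 2y·dy/dt = 0
dy/dt = -x/y · dx/dt = -14/(8√2) · 4 = -7√2/2 m/s
The top is descending at 7√2/2 ≈ 4.95 m/s.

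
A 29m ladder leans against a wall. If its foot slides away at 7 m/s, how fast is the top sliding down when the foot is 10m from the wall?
70√741/741 ≈ 2.572 m/s

x² + y² = 29²
2x·dx/dt + 2y·dy/dt = 0
dy/dt = -x/y · dx/dt = -10/√741 · 7 = -70√741/741 m/s
The top is descending at 70√741/741 ≈ 2.572 m/s.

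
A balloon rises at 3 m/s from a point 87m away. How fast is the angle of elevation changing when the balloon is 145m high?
0.009128 rad/s

tan(θ) = y/87
sec²(θ) · dθ/dt = (1/87) · dy/dt
dθ/dt = cos²(θ)/87 · 3 = 87/(87² + 145²) · 3
dθ/dt = 0.009128 rad/s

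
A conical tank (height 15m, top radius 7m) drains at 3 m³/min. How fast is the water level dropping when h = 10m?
27/(196π) ≈ 0.04385 m/min

r/h = 7/15, so r = (7/15)h
V = (1/3)πr²h = (1/3)π((7/15)h)²h = (49/675)πh³
dV/dh = (49/225)πh²
dh/dt = (dV/dt)/(dV/dh) = -3/((49/225)π·10²) = -27/(196π) m/min
The level is dropping at 27/(196π) ≈ 0.04385 m/min.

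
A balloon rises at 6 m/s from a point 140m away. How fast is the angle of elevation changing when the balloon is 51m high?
0.037836 rad/s

tan(θ) = y/140
sec²(θ) · dθ/dt = (1/140) · dy/dt
dθ/dt = cos²(θ)/140 · 6 = 140/(140² + 51²) · 6
dθ/dt = 0.037836 rad/s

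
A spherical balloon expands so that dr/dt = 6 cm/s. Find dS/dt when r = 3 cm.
144π cm²/s

S = 4πr²
dS/dt = dS/dr · dr/dt = 8πr · 6
At r = 3: dS/dt = 144π cm²/s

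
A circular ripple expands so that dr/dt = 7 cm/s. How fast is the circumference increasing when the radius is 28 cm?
14π cm/s

C = 2πr
dC/dt = 2π · dr/dt = 2π · 7 = 14π cm/s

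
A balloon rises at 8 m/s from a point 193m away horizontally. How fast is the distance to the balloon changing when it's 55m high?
220√40274/20137 ≈ 2.193 m/s

z² = 193² + y²
z = √(193² + 55²) = √40274
dz/dt = y/z · dy/dt = 55/√40274 · 8 = 220√40274/20137 ≈ 2.193 m/s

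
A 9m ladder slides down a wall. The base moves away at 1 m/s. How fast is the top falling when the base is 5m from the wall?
5√14/28 ≈ 0.6682 m/s

x² + y² = 9²
2x·dx/dt + 2y·dy/dt = 0
dy/dt = -x/y · dx/dt = -5/(2√14) · 1 = -5√14/28 m/s
The top is descending at 5√14/28 ≈ 0.6682 m/s.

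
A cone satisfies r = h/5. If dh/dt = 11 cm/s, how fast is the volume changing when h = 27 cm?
8019π/25 cm³/s

V = (1/3)π(h/5)²h = πh³/75
dV/dt = πh²/25 · 11
At h = 27: dV/dt = 8019π/25 cm³/s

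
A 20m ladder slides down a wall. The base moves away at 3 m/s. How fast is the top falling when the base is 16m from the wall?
4 m/s

x² + y² = 20²
2x·dx/dt + 2y·dy/dt = 0
dy/dt = -x/y · dx/dt = -16/12 · 3 = -4 m/s
The top is descending at 4 m/s.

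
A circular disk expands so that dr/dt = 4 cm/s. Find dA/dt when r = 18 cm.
144π cm²/s

A = πr²
dA/dt = 2πr · dr/dt = 2π(18)(4) = 144π cm²/s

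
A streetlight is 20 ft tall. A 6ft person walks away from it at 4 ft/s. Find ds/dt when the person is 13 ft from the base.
12/7 ft/s

By similar triangles: 20/(x+s) = 6/s
Solving: s = 6x/14
ds/dt = 6/14 · dx/dt = 3/7 · 4 = 12/7 ft/s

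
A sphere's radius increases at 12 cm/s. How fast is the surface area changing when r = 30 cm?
2880π cm²/s

S = 4πr²
dS/dt = dS/dr · dr/dt = 8πr · 12
At r = 30: dS/dt = 2880π cm²/s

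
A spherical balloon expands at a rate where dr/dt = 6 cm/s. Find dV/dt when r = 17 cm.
6936π cm³/s

V = (4/3)πr³
dV/dt = dV/dr · dr/dt = 4πr² · 6
At r = 17: dV/dt = 6936π cm³/s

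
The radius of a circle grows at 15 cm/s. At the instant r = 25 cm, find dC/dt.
30π cm/s

C = 2πr
dC/dt = 2π · dr/dt = 2π · 15 = 30π cm/s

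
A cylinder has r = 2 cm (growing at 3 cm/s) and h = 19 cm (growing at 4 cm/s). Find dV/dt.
244π cm³/s

V = πr²h
dV/dt = 2πrh·dr/dt + πr²·dh/dt
= 2π(2)(19)(3) + π(2)²(4)
= 244π cm³/s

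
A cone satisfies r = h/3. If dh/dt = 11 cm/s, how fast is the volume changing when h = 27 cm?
891π cm³/s

V = (1/3)π(h/3)²h = πh³/27
dV/dt = πh²/9 · 11
At h = 27: dV/dt = 891π cm³/s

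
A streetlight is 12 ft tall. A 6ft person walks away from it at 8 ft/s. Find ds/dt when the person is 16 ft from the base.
8 ft/s

By similar triangles: 12/(x+s) = 6/s
Solving: s = 6x/6
ds/dt = 6/6 · dx/dt = 1 · 8 = 8 ft/s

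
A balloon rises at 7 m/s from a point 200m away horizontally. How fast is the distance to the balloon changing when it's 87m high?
609√47569/47569 ≈ 2.792 m/s

z² = 200² + y²
z = √(200² + 87²) = √47569
dz/dt = y/z · dy/dt = 87/√47569 · 7 = 609√47569/47569 ≈ 2.792 m/s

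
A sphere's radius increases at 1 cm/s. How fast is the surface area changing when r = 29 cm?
232π cm²/s

S = 4πr²
dS/dt = dS/dr · dr/dt = 8πr · 1
At r = 29: dS/dt = 232π cm²/s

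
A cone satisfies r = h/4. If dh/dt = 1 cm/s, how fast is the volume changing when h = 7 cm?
49π/16 cm³/s

V = (1/3)π(h/4)²h = πh³/48
dV/dt = πh²/16 · 1
At h = 7: dV/dt = 49π/16 cm³/s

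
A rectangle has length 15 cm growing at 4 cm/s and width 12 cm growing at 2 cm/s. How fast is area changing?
78 cm²/s

A = lw
dA/dt = w·dl/dt + l·dw/dt = 12·4 + 15·2 = 78 cm²/s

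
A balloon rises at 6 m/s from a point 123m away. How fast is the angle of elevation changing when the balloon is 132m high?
0.022671 rad/s

tan(θ) = y/123
sec²(θ) · dθ/dt = (1/123) · dy/dt
dθ/dt = cos²(θ)/123 · 6 = 123/(123² + 132²) · 6
dθ/dt = 0.022671 rad/s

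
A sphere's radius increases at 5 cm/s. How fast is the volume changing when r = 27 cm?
14580π cm³/s

V = (4/3)πr³
dV/dt = dV/dr · dr/dt = 4πr² · 5
At r = 27: dV/dt = 14580π cm³/s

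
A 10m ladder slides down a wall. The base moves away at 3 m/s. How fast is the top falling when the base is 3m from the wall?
9√91/91 ≈ 0.9435 m/s

x² + y² = 10²
2x·dx/dt + 2y·dy/dt = 0
dy/dt = -x/y · dx/dt = -3/√91 · 3 = -9√91/91 m/s
The top is descending at 9√91/91 ≈ 0.9435 m/s.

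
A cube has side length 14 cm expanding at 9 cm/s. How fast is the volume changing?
5292 cm³/s

V = s³
dV/dt = 3s² · ds/dt = 3·14²·9 = 5292 cm³/s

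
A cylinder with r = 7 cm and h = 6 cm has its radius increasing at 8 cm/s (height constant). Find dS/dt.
320π cm²/s

S = 2πrh + 2πr² (lateral + bases)
dS/dt = (2πh + 4πr)·dr/dt = (2π·6 + 4π·7)·8
= 320π cm²/s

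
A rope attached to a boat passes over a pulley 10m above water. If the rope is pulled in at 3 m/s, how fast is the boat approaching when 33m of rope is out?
99√989/989 ≈ 3.148 m/s

rope² = x² + 10²
x = √(33² - 10²) = √989
dx/dt = (rope/x) · d(rope)/dt = (33/√989) · (-3) = -99√989/989 m/s
The boat approaches at 99√989/989 ≈ 3.148 m/s.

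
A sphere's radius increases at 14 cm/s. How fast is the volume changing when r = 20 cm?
22400π cm³/s

V = (4/3)πr³
dV/dt = dV/dr · dr/dt = 4πr² · 14
At r = 20: dV/dt = 22400π cm³/s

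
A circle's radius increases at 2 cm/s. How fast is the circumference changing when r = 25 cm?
4π cm/s

C = 2πr
dC/dt = 2π · dr/dt = 2π · 2 = 4π cm/s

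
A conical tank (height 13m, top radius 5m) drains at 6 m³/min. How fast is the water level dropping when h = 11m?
1014/(3025π) ≈ 0.1067 m/min

r/h = 5/13, so r = (5/13)h
V = (1/3)πr²h = (1/3)π((5/13)h)²h = (25/507)πh³
dV/dh = (25/169)πh²
dh/dt = (dV/dt)/(dV/dh) = -6/((25/169)π·11²) = -1014/(3025π) m/min
The level is dropping at 1014/(3025π) ≈ 0.1067 m/min.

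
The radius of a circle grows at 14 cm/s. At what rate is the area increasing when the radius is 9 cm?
252π cm²/s

A = πr²
dA/dt = 2πr · dr/dt = 2π(9)(14) = 252π cm²/s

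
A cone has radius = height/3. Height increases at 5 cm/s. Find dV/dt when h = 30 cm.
500π cm³/s

V = (1/3)π(h/3)²h = πh³/27
dV/dt = πh²/9 · 5
At h = 30: dV/dt = 500π cm³/s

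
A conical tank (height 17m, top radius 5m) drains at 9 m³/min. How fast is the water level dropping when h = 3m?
289/(25π) ≈ 3.68 m/min

r/h = 5/17, so r = (5/17)h
V = (1/3)πr²h = (1/3)π((5/17)h)²h = (25/867)πh³
dV/dh = (25/289)πh²
dh/dt = (dV/dt)/(dV/dh) = -9/((25/289)π·3²) = -289/(25π) m/min
The level is dropping at 289/(25π) ≈ 3.68 m/min.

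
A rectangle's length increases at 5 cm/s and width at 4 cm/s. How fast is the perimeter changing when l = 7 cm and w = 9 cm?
18 cm/s

P = 2(l + w)
dP/dt = 2(dl/dt + dw/dt) = 2(5 + 4) = 18 cm/s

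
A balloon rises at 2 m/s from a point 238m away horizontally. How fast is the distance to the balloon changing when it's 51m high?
6√205/205 ≈ 0.4191 m/s

z² = 238² + y²
z = √(238² + 51²) = 17√205
dz/dt = y/z · dy/dt = 51/(17√205) · 2 = 6√205/205 ≈ 0.4191 m/s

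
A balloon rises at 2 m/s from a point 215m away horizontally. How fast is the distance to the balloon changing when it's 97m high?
97√55634/27817 ≈ 0.8225 m/s

z² = 215² + y²
z = √(215² + 97²) = √55634
dz/dt = y/z · dy/dt = 97/√55634 · 2 = 97√55634/27817 ≈ 0.8225 m/s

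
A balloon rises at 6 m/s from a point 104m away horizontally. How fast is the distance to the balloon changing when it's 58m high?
174√3545/3545 ≈ 2.922 m/s

z² = 104² + y²
z = √(104² + 58²) = 2√3545
dz/dt = y/z · dy/dt = 58/(2√3545) · 6 = 174√3545/3545 ≈ 2.922 m/s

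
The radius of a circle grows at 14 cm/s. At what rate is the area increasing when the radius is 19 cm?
532π cm²/s

A = πr²
dA/dt = 2πr · dr/dt = 2π(19)(14) = 532π cm²/s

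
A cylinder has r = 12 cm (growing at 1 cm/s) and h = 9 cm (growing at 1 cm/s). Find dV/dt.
360π cm³/s

V = πr²h
dV/dt = 2πrh·dr/dt + πr²·dh/dt
= 2π(12)(9)(1) + π(12)²(1)
= 360π cm³/s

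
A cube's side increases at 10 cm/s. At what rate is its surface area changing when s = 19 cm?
2280 cm²/s

A = 6s²
dA/dt = 12s · ds/dt = 12·19·10 = 2280 cm²/s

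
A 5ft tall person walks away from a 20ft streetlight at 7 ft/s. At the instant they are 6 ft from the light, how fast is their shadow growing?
7/3 ft/s

By similar triangles: 20/(x+s) = 5/s
Solving: s = 5x/15
ds/dt = 5/15 · dx/dt = 1/3 · 7 = 7/3 ft/s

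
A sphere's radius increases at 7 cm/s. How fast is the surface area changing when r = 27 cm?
1512π cm²/s

S = 4πr²
dS/dt = dS/dr · dr/dt = 8πr · 7
At r = 27: dS/dt = 1512π cm²/s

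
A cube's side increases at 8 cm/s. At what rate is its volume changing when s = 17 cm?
6936 cm³/s

V = s³
dV/dt = 3s² · ds/dt = 3·17²·8 = 6936 cm³/s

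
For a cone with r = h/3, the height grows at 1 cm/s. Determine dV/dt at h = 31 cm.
961π/9 cm³/s

V = (1/3)π(h/3)²h = πh³/27
dV/dt = πh²/9 · 1
At h = 31: dV/dt = 961π/9 cm³/s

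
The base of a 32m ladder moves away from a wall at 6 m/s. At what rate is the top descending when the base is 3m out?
18√1015/1015 ≈ 0.565 m/s

x² + y² = 32²
2x·dx/dt + 2y·dy/dt = 0
dy/dt = -x/y · dx/dt = -3/√1015 · 6 = -18√1015/1015 m/s
The top is descending at 18√1015/1015 ≈ 0.565 m/s.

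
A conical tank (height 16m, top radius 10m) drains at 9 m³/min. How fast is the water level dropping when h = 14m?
144/(1225π) ≈ 0.03742 m/min

r/h = 10/16, so r = (5/8)h
V = (1/3)πr²h = (1/3)π((5/8)h)²h = (25/192)πh³
dV/dh = (25/64)πh²
dh/dt = (dV/dt)/(dV/dh) = -9/((25/64)π·14²) = -144/(1225π) m/min
The level is dropping at 144/(1225π) ≈ 0.03742 m/min.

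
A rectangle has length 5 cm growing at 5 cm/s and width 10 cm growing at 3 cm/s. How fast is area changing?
65 cm²/s

A = lw
dA/dt = w·dl/dt + l·dw/dt = 10·5 + 5·3 = 65 cm²/s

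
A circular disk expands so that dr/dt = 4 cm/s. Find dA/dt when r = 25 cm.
200π cm²/s

A = πr²
dA/dt = 2πr · dr/dt = 2π(25)(4) = 200π cm²/s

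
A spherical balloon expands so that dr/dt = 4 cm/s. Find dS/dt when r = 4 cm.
128π cm²/s

S = 4πr²
dS/dt = dS/dr · dr/dt = 8πr · 4
At r = 4: dS/dt = 128π cm²/s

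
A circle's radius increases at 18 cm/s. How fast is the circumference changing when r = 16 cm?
36π cm/s

C = 2πr
dC/dt = 2π · dr/dt = 2π · 18 = 36π cm/s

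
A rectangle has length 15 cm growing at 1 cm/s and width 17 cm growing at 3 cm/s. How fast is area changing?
62 cm²/s

A = lw
dA/dt = w·dl/dt + l·dw/dt = 17·1 + 15·3 = 62 cm²/s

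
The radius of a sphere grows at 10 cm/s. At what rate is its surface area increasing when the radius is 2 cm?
160π cm²/s

S = 4πr²
dS/dt = dS/dr · dr/dt = 8πr · 10
At r = 2: dS/dt = 160π cm²/s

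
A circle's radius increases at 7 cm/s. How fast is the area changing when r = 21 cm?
294π cm²/s

A = πr²
dA/dt = 2πr · dr/dt = 2π(21)(7) = 294π cm²/s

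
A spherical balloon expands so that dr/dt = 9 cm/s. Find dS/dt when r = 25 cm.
1800π cm²/s

S = 4πr²
dS/dt = dS/dr · dr/dt = 8πr · 9
At r = 25: dS/dt = 1800π cm²/s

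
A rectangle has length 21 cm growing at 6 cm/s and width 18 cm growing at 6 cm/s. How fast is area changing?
234 cm²/s

A = lw
dA/dt = w·dl/dt + l·dw/dt = 18·6 + 21·6 = 234 cm²/s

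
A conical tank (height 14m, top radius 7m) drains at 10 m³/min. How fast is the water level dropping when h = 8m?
5/(8π) ≈ 0.1989 m/min

r/h = 7/14, so r = (1/2)h
V = (1/3)πr²h = (1/3)π((1/2)h)²h = (1/12)πh³
dV/dh = (1/4)πh²
dh/dt = (dV/dt)/(dV/dh) = -10/((1/4)π·8²) = -5/(8π) m/min
The level is dropping at 5/(8π) ≈ 0.1989 m/min.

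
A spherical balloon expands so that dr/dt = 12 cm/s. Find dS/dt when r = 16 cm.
1536π cm²/s

S = 4πr²
dS/dt = dS/dr · dr/dt = 8πr · 12
At r = 16: dS/dt = 1536π cm²/s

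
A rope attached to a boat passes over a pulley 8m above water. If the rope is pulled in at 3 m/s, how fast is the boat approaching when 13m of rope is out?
13√105/35 ≈ 3.806 m/s

rope² = x² + 8²
x = √(13² - 8²) = √105
dx/dt = (rope/x) · d(rope)/dt = (13/√105) · (-3) = -13√105/35 m/s
The boat approaches at 13√105/35 ≈ 3.806 m/s.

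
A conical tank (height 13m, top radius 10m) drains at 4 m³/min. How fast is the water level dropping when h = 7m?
169/(1225π) ≈ 0.04391 m/min

r/h = 10/13, so r = (10/13)h
V = (1/3)πr²h = (1/3)π((10/13)h)²h = (100/507)πh³
dV/dh = (100/169)πh²
dh/dt = (dV/dt)/(dV/dh) = -4/((100/169)π·7²) = -169/(1225π) m/min
The level is dropping at 169/(1225π) ≈ 0.04391 m/min.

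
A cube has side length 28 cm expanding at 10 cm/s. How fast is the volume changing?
23520 cm³/s

V = s³
dV/dt = 3s² · ds/dt = 3·28²·10 = 23520 cm³/s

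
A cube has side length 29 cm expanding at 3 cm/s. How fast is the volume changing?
7569 cm³/s

V = s³
dV/dt = 3s² · ds/dt = 3·29²·3 = 7569 cm³/s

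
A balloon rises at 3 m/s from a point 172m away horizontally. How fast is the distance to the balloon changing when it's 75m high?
225√35209/35209 ≈ 1.199 m/s

z² = 172² + y²
z = √(172² + 75²) = √35209
dz/dt = y/z · dy/dt = 75/√35209 · 3 = 225√35209/35209 ≈ 1.199 m/s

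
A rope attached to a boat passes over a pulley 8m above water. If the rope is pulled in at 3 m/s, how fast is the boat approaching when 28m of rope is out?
7√5/5 ≈ 3.13 m/s

rope² = x² + 8²
x = √(28² - 8²) = 12√5
dx/dt = (rope/x) · d(rope)/dt = (28/(12√5)) · (-3) = -7√5/5 m/s
The boat approaches at 7√5/5 ≈ 3.13 m/s.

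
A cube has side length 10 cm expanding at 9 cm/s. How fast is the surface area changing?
1080 cm²/s

A = 6s²
dA/dt = 12s · ds/dt = 12·10·9 = 1080 cm²/s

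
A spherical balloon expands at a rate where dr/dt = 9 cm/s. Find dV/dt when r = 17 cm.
10404π cm³/s

V = (4/3)πr³
dV/dt = dV/dr · dr/dt = 4πr² · 9
At r = 17: dV/dt = 10404π cm³/s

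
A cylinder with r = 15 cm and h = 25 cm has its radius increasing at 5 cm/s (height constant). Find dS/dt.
550π cm²/s

S = 2πrh + 2πr² (lateral + bases)
dS/dt = (2πh + 4πr)·dr/dt = (2π·25 + 4π·15)·5
= 550π cm²/s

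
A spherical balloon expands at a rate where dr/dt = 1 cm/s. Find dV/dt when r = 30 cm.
3600π cm³/s

V = (4/3)πr³
dV/dt = dV/dr · dr/dt = 4πr² · 1
At r = 30: dV/dt = 3600π cm³/s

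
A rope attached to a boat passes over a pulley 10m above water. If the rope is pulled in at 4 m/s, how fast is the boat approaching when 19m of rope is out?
76√29/87 ≈ 4.704 m/s

rope² = x² + 10²
x = √(19² - 10²) = 3√29
dx/dt = (rope/x) · d(rope)/dt = (19/(3√29)) · (-4) = -76√29/87 m/s
The boat approaches at 76√29/87 ≈ 4.704 m/s.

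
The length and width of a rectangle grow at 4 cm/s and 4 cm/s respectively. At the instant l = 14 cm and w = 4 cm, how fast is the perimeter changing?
16 cm/s

P = 2(l + w)
dP/dt = 2(dl/dt + dw/dt) = 2(4 + 4) = 16 cm/s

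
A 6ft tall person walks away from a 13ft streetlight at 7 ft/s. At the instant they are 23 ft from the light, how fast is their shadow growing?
6 ft/s

By similar triangles: 13/(x+s) = 6/s
Solving: s = 6x/7
ds/dt = 6/7 · dx/dt = 6/7 · 7 = 6 ft/s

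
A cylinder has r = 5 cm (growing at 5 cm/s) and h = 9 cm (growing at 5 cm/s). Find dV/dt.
575π cm³/s

V = πr²h
dV/dt = 2πrh·dr/dt + πr²·dh/dt
= 2π(5)(9)(5) + π(5)²(5)
= 575π cm³/s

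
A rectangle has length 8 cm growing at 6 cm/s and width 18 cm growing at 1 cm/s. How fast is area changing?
116 cm²/s

A = lw
dA/dt = w·dl/dt + l·dw/dt = 18·6 + 8·1 = 116 cm²/s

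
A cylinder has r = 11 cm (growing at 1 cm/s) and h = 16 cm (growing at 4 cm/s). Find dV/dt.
836π cm³/s

V = πr²h
dV/dt = 2πrh·dr/dt + πr²·dh/dt
= 2π(11)(16)(1) + π(11)²(4)
= 836π cm³/s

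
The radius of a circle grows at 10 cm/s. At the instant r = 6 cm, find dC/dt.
20π cm/s

C = 2πr
dC/dt = 2π · dr/dt = 2π · 10 = 20π cm/s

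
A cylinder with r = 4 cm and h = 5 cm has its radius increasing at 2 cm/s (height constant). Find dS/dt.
52π cm²/s

S = 2πrh + 2πr² (lateral + bases)
dS/dt = (2πh + 4πr)·dr/dt = (2π·5 + 4π·4)·2
= 52π cm²/s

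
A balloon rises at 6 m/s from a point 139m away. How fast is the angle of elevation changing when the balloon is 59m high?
0.036576 rad/s

tan(θ) = y/139
sec²(θ) · dθ/dt = (1/139) · dy/dt
dθ/dt = cos²(θ)/139 · 6 = 139/(139² + 59²) · 6
dθ/dt = 0.036576 rad/s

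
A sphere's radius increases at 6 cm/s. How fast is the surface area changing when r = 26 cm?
1248π cm²/s

S = 4πr²
dS/dt = dS/dr · dr/dt = 8πr · 6
At r = 26: dS/dt = 1248π cm²/s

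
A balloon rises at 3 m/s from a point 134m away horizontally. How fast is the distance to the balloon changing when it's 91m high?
273√26237/26237 ≈ 1.685 m/s

z² = 134² + y²
z = √(134² + 91²) = √26237
dz/dt = y/z · dy/dt = 91/√26237 · 3 = 273√26237/26237 ≈ 1.685 m/s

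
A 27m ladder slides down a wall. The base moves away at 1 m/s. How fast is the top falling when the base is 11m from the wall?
11√38/152 ≈ 0.4461 m/s

x² + y² = 27²
2x·dx/dt + 2y·dy/dt = 0
dy/dt = -x/y · dx/dt = -11/(4√38) · 1 = -11√38/152 m/s
The top is descending at 11√38/152 ≈ 0.4461 m/s.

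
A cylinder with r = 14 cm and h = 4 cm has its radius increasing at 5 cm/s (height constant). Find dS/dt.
320π cm²/s

S = 2πrh + 2πr² (lateral + bases)
dS/dt = (2πh + 4πr)·dr/dt = (2π·4 + 4π·14)·5
= 320π cm²/s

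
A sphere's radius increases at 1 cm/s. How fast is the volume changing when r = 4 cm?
64π cm³/s

V = (4/3)πr³
dV/dt = dV/dr · dr/dt = 4πr² · 1
At r = 4: dV/dt = 64π cm³/s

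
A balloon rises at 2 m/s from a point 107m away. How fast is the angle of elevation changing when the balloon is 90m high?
0.010947 rad/s

tan(θ) = y/107
sec²(θ) · dθ/dt = (1/107) · dy/dt
dθ/dt = cos²(θ)/107 · 2 = 107/(107² + 90²) · 2
dθ/dt = 0.010947 rad/s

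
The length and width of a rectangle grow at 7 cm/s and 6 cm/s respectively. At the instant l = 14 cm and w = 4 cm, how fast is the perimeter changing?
26 cm/s

P = 2(l + w)
dP/dt = 2(dl/dt + dw/dt) = 2(7 + 6) = 26 cm/s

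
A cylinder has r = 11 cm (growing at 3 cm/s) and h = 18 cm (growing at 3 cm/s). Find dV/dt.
1551π cm³/s

V = πr²h
dV/dt = 2πrh·dr/dt + πr²·dh/dt
= 2π(11)(18)(3) + π(11)²(3)
= 1551π cm³/s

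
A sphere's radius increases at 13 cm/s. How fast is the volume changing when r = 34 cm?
60112π cm³/s

V = (4/3)πr³
dV/dt = dV/dr · dr/dt = 4πr² · 13
At r = 34: dV/dt = 60112π cm³/s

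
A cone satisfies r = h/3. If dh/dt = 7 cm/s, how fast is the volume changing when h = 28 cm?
5488π/9 cm³/s

V = (1/3)π(h/3)²h = πh³/27
dV/dt = πh²/9 · 7
At h = 28: dV/dt = 5488π/9 cm³/s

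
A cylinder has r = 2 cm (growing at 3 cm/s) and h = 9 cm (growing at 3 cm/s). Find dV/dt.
120π cm³/s

V = πr²h
dV/dt = 2πrh·dr/dt + πr²·dh/dt
= 2π(2)(9)(3) + π(2)²(3)
= 120π cm³/s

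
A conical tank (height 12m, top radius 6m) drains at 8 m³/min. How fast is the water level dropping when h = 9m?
32/(81π) ≈ 0.1258 m/min

r/h = 6/12, so r = (1/2)h
V = (1/3)πr²h = (1/3)π((1/2)h)²h = (1/12)πh³
dV/dh = (1/4)πh²
dh/dt = (dV/dt)/(dV/dh) = -8/((1/4)π·9²) = -32/(81π) m/min
The level is dropping at 32/(81π) ≈ 0.1258 m/min.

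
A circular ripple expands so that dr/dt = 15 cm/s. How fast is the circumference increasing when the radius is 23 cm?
30π cm/s

C = 2πr
dC/dt = 2π · dr/dt = 2π · 15 = 30π cm/s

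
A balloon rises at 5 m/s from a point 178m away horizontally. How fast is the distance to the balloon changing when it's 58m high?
145√8762/8762 ≈ 1.549 m/s

z² = 178² + y²
z = √(178² + 58²) = 2√8762
dz/dt = y/z · dy/dt = 58/(2√8762) · 5 = 145√8762/8762 ≈ 1.549 m/s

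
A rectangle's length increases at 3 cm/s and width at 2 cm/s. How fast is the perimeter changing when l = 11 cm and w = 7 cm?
10 cm/s

P = 2(l + w)
dP/dt = 2(dl/dt + dw/dt) = 2(3 + 2) = 10 cm/s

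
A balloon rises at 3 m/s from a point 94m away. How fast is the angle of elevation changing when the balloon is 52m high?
0.024437 rad/s

tan(θ) = y/94
sec²(θ) · dθ/dt = (1/94) · dy/dt
dθ/dt = cos²(θ)/94 · 3 = 94/(94² + 52²) · 3
dθ/dt = 0.024437 rad/s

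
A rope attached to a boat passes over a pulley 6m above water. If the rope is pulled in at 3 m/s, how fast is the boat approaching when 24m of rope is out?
4√15/5 ≈ 3.098 m/s

rope² = x² + 6²
x = √(24² - 6²) = 6√15
dx/dt = (rope/x) · d(rope)/dt = (24/(6√15)) · (-3) = -4√15/5 m/s
The boat approaches at 4√15/5 ≈ 3.098 m/s.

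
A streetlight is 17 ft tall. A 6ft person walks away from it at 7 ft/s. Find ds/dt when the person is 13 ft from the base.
42/11 ft/s

By similar triangles: 17/(x+s) = 6/s
Solving: s = 6x/11
ds/dt = 6/11 · dx/dt = 6/11 · 7 = 42/11 ft/s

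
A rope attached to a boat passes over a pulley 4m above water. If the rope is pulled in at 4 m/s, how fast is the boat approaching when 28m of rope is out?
7√3/3 ≈ 4.041 m/s

rope² = x² + 4²
x = √(28² - 4²) = 16√3
dx/dt = (rope/x) · d(rope)/dt = (28/(16√3)) · (-4) = -7√3/3 m/s
The boat approaches at 7√3/3 ≈ 4.041 m/s.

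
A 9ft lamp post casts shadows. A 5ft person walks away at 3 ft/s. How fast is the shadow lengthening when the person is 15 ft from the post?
15/4 ft/s

By similar triangles: 9/(x+s) = 5/s
Solving: s = 5x/4
ds/dt = 5/4 · dx/dt = 5/4 · 3 = 15/4 ft/s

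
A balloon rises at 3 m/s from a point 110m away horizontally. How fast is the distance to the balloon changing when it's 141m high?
423√31981/31981 ≈ 2.365 m/s

z² = 110² + y²
z = √(110² + 141²) = √31981
dz/dt = y/z · dy/dt = 141/√31981 · 3 = 423√31981/31981 ≈ 2.365 m/s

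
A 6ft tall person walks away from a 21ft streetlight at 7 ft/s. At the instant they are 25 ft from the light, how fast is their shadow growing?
14/5 ft/s

By similar triangles: 21/(x+s) = 6/s
Solving: s = 6x/15
ds/dt = 6/15 · dx/dt = 2/5 · 7 = 14/5 ft/s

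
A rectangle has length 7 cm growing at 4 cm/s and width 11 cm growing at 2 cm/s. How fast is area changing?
58 cm²/s

A = lw
dA/dt = w·dl/dt + l·dw/dt = 11·4 + 7·2 = 58 cm²/s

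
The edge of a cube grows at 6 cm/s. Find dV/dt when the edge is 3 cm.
162 cm³/s

V = s³
dV/dt = 3s² · ds/dt = 3·3²·6 = 162 cm³/s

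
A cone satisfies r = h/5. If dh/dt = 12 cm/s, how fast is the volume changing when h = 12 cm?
1728π/25 cm³/s

V = (1/3)π(h/5)²h = πh³/75
dV/dt = πh²/25 · 12
At h = 12: dV/dt = 1728π/25 cm³/s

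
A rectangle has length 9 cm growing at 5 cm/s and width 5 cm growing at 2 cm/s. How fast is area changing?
43 cm²/s

A = lw
dA/dt = w·dl/dt + l·dw/dt = 5·5 + 9·2 = 43 cm²/s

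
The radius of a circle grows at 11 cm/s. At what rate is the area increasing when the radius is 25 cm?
550π cm²/s

A = πr²
dA/dt = 2πr · dr/dt = 2π(25)(11) = 550π cm²/s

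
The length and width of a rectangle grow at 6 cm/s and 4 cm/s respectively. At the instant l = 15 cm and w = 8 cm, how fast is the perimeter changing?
20 cm/s

P = 2(l + w)
dP/dt = 2(dl/dt + dw/dt) = 2(6 + 4) = 20 cm/s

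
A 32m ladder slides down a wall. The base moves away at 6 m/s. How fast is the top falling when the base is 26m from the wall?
26√87/29 ≈ 8.362 m/s

x² + y² = 32²
2x·dx/dt + 2y·dy/dt = 0
dy/dt = -x/y · dx/dt = -26/(2√87) · 6 = -26√87/29 m/s
The top is descending at 26√87/29 ≈ 8.362 m/s.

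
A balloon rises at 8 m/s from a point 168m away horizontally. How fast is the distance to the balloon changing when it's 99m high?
264/65 ≈ 4.062 m/s

z² = 168² + y²
z = √(168² + 99²) = 195
dz/dt = y/z · dy/dt = 99/195 · 8 = 264/65 ≈ 4.062 m/s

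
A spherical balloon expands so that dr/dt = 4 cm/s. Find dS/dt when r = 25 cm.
800π cm²/s

S = 4πr²
dS/dt = dS/dr · dr/dt = 8πr · 4
At r = 25: dS/dt = 800π cm²/s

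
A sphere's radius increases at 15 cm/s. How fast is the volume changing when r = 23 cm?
31740π cm³/s

V = (4/3)πr³
dV/dt = dV/dr · dr/dt = 4πr² · 15
At r = 23: dV/dt = 31740π cm³/s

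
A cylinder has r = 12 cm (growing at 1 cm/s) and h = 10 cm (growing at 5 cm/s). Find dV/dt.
960π cm³/s

V = πr²h
dV/dt = 2πrh·dr/dt + πr²·dh/dt
= 2π(12)(10)(1) + π(12)²(5)
= 960π cm³/s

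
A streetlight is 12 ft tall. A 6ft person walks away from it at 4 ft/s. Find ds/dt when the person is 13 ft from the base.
4 ft/s

By similar triangles: 12/(x+s) = 6/s
Solving: s = 6x/6
ds/dt = 6/6 · dx/dt = 1 · 4 = 4 ft/s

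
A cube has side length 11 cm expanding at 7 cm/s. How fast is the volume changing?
2541 cm³/s

V = s³
dV/dt = 3s² · ds/dt = 3·11²·7 = 2541 cm³/s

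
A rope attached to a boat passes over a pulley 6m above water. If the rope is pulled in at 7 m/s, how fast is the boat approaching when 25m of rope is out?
175√589/589 ≈ 7.211 m/s

rope² = x² + 6²
x = √(25² - 6²) = √589
dx/dt = (rope/x) · d(rope)/dt = (25/√589) · (-7) = -175√589/589 m/s
The boat approaches at 175√589/589 ≈ 7.211 m/s.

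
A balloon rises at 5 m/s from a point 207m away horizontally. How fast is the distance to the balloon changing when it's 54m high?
6√565/113 ≈ 1.262 m/s

z² = 207² + y²
z = √(207² + 54²) = 9√565
dz/dt = y/z · dy/dt = 54/(9√565) · 5 = 6√565/113 ≈ 1.262 m/s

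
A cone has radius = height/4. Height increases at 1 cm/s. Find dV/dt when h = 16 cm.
16π cm³/s

V = (1/3)π(h/4)²h = πh³/48
dV/dt = πh²/16 · 1
At h = 16: dV/dt = 16π cm³/s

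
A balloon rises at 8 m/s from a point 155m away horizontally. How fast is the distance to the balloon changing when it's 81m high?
324√30586/15293 ≈ 3.705 m/s

z² = 155² + y²
z = √(155² + 81²) = √30586
dz/dt = y/z · dy/dt = 81/√30586 · 8 = 324√30586/15293 ≈ 3.705 m/s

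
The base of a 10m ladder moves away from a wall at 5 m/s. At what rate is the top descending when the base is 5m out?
5√3/3 ≈ 2.887 m/s

x² + y² = 10²
2x·dx/dt + 2y·dy/dt = 0
dy/dt = -x/y · dx/dt = -5/(5√3) · 5 = -5√3/3 m/s
The top is descending at 5√3/3 ≈ 2.887 m/s.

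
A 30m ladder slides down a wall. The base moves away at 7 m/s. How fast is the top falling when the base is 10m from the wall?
7√2/4 ≈ 2.475 m/s

x² + y² = 30²
2x·dx/dt + 2y·dy/dt = 0
dy/dt = -x/y · dx/dt = -10/(20√2) · 7 = -7√2/4 m/s
The top is descending at 7√2/4 ≈ 2.475 m/s.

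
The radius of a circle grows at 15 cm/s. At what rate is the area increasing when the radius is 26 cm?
780π cm²/s

A = πr²
dA/dt = 2πr · dr/dt = 2π(26)(15) = 780π cm²/s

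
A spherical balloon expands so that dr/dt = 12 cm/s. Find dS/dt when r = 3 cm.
288π cm²/s

S = 4πr²
dS/dt = dS/dr · dr/dt = 8πr · 12
At r = 3: dS/dt = 288π cm²/s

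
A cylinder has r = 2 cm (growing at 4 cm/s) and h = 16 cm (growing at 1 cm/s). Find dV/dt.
260π cm³/s

V = πr²h
dV/dt = 2πrh·dr/dt + πr²·dh/dt
= 2π(2)(16)(4) + π(2)²(1)
= 260π cm³/s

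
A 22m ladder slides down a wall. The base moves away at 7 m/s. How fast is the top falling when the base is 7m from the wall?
49√435/435 ≈ 2.349 m/s

x² + y² = 22²
2x·dx/dt + 2y·dy/dt = 0
dy/dt = -x/y · dx/dt = -7/√435 · 7 = -49√435/435 m/s
The top is descending at 49√435/435 ≈ 2.349 m/s.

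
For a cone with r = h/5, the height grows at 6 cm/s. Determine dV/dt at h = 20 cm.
96π cm³/s

V = (1/3)π(h/5)²h = πh³/75
dV/dt = πh²/25 · 6
At h = 20: dV/dt = 96π cm³/s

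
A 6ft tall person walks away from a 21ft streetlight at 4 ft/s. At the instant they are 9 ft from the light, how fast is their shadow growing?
8/5 ft/s

By similar triangles: 21/(x+s) = 6/s
Solving: s = 6x/15
ds/dt = 6/15 · dx/dt = 2/5 · 4 = 8/5 ft/s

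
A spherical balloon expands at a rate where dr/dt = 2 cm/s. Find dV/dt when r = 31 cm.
7688π cm³/s

V = (4/3)πr³
dV/dt = dV/dr · dr/dt = 4πr² · 2
At r = 31: dV/dt = 7688π cm³/s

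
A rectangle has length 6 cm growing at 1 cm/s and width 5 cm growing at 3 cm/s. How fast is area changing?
23 cm²/s

A = lw
dA/dt = w·dl/dt + l·dw/dt = 5·1 + 6·3 = 23 cm²/s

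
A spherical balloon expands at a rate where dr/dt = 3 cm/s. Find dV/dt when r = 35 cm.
14700π cm³/s

V = (4/3)πr³
dV/dt = dV/dr · dr/dt = 4πr² · 3
At r = 35: dV/dt = 14700π cm³/s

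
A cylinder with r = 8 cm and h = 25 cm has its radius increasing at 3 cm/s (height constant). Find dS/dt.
246π cm²/s

S = 2πrh + 2πr² (lateral + bases)
dS/dt = (2πh + 4πr)·dr/dt = (2π·25 + 4π·8)·3
= 246π cm²/s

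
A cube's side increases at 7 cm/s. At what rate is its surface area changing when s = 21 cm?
1764 cm²/s

A = 6s²
dA/dt = 12s · ds/dt = 12·21·7 = 1764 cm²/s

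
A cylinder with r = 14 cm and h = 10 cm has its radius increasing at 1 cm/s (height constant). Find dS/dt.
76π cm²/s

S = 2πrh + 2πr² (lateral + bases)
dS/dt = (2πh + 4πr)·dr/dt = (2π·10 + 4π·14)·1
= 76π cm²/s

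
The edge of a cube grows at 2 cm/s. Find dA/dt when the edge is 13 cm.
312 cm²/s

A = 6s²
dA/dt = 12s · ds/dt = 12·13·2 = 312 cm²/s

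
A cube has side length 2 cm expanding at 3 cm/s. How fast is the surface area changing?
72 cm²/s

A = 6s²
dA/dt = 12s · ds/dt = 12·2·3 = 72 cm²/s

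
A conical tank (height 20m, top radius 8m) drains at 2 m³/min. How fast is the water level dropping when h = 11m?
25/(242π) ≈ 0.03288 m/min

r/h = 8/20, so r = (2/5)h
V = (1/3)πr²h = (1/3)π((2/5)h)²h = (4/75)πh³
dV/dh = (4/25)πh²
dh/dt = (dV/dt)/(dV/dh) = -2/((4/25)π·11²) = -25/(242π) m/min
The level is dropping at 25/(242π) ≈ 0.03288 m/min.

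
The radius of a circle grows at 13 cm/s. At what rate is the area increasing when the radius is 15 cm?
390π cm²/s

A = πr²
dA/dt = 2πr · dr/dt = 2π(15)(13) = 390π cm²/s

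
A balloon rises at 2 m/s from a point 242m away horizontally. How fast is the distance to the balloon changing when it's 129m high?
258√445/5785 ≈ 0.9408 m/s

z² = 242² + y²
z = √(242² + 129²) = 13√445
dz/dt = y/z · dy/dt = 129/(13√445) · 2 = 258√445/5785 ≈ 0.9408 m/s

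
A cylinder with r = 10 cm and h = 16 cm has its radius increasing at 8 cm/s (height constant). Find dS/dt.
576π cm²/s

S = 2πrh + 2πr² (lateral + bases)
dS/dt = (2πh + 4πr)·dr/dt = (2π·16 + 4π·10)·8
= 576π cm²/s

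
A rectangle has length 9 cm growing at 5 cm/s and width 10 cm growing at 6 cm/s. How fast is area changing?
104 cm²/s

A = lw
dA/dt = w·dl/dt + l·dw/dt = 10·5 + 9·6 = 104 cm²/s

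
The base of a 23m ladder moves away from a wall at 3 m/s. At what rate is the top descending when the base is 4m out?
4√57/57 ≈ 0.5298 m/s

x² + y² = 23²
2x·dx/dt + 2y·dy/dt = 0
dy/dt = -x/y · dx/dt = -4/(3√57) · 3 = -4√57/57 m/s
The top is descending at 4√57/57 ≈ 0.5298 m/s.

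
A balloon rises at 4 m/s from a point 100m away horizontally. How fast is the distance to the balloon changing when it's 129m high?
516√26641/26641 ≈ 3.161 m/s

z² = 100² + y²
z = √(100² + 129²) = √26641
dz/dt = y/z · dy/dt = 129/√26641 · 4 = 516√26641/26641 ≈ 3.161 m/s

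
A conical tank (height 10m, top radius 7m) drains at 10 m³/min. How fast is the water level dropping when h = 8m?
125/(392π) ≈ 0.1015 m/min

r/h = 7/10, so r = (7/10)h
V = (1/3)πr²h = (1/3)π((7/10)h)²h = (49/300)πh³
dV/dh = (49/100)πh²
dh/dt = (dV/dt)/(dV/dh) = -10/((49/100)π·8²) = -125/(392π) m/min
The level is dropping at 125/(392π) ≈ 0.1015 m/min.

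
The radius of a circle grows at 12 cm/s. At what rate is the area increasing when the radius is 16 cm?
384π cm²/s

A = πr²
dA/dt = 2πr · dr/dt = 2π(16)(12) = 384π cm²/s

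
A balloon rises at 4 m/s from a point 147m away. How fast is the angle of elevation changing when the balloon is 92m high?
0.019552 rad/s

tan(θ) = y/147
sec²(θ) · dθ/dt = (1/147) · dy/dt
dθ/dt = cos²(θ)/147 · 4 = 147/(147² + 92²) · 4
dθ/dt = 0.019552 rad/s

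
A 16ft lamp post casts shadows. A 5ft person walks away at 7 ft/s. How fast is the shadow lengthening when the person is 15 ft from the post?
35/11 ft/s

By similar triangles: 16/(x+s) = 5/s
Solving: s = 5x/11
ds/dt = 5/11 · dx/dt = 5/11 · 7 = 35/11 ft/s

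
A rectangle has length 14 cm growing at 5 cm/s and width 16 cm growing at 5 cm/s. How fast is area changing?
150 cm²/s

A = lw
dA/dt = w·dl/dt + l·dw/dt = 16·5 + 14·5 = 150 cm²/s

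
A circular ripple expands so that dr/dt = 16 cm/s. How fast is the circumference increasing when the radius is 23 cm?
32π cm/s

C = 2πr
dC/dt = 2π · dr/dt = 2π · 16 = 32π cm/s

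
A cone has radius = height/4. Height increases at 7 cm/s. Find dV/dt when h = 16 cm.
112π cm³/s

V = (1/3)π(h/4)²h = πh³/48
dV/dt = πh²/16 · 7
At h = 16: dV/dt = 112π cm³/s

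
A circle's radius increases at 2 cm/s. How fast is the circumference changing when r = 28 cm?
4π cm/s

C = 2πr
dC/dt = 2π · dr/dt = 2π · 2 = 4π cm/s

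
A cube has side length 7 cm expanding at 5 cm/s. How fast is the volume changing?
735 cm³/s

V = s³
dV/dt = 3s² · ds/dt = 3·7²·5 = 735 cm³/s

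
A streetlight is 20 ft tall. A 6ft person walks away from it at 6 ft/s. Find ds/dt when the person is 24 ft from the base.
18/7 ft/s

By similar triangles: 20/(x+s) = 6/s
Solving: s = 6x/14
ds/dt = 6/14 · dx/dt = 3/7 · 6 = 18/7 ft/s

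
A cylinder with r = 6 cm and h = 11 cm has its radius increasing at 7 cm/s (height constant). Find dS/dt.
322π cm²/s

S = 2πrh + 2πr² (lateral + bases)
dS/dt = (2πh + 4πr)·dr/dt = (2π·11 + 4π·6)·7
= 322π cm²/s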